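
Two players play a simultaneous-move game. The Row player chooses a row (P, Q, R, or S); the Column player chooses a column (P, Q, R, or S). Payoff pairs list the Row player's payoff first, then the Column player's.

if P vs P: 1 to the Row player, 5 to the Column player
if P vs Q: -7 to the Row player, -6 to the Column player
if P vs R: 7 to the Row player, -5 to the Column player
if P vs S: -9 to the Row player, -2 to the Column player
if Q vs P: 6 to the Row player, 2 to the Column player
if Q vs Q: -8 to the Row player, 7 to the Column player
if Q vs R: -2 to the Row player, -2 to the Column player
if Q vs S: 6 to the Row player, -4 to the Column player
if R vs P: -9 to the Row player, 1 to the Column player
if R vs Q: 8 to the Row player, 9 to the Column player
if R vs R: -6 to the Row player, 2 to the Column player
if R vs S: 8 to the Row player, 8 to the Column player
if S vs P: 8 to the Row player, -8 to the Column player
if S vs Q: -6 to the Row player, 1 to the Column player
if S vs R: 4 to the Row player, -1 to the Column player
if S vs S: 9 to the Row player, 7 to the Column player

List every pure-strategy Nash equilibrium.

A profile is a Nash equilibrium when each player is best-responding to the other.
The Row player's best responses — vs P: S (payoff 8); vs Q: R (payoff 8); vs R: P (payoff 7); vs S: S (payoff 9).
The Column player's best responses — vs P: P (payoff 5); vs Q: Q (payoff 7); vs R: Q (payoff 9); vs S: S (payoff 7).
Mutual best responses occur at (R, Q) and (S, S); at each, neither player gains by switching.

(R, Q) and (S, S)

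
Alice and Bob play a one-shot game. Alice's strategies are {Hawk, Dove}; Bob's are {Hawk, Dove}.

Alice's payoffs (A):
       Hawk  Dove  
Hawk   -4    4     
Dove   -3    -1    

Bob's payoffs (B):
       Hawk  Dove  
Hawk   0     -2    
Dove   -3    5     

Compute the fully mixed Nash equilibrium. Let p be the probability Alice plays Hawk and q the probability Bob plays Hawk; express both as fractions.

Each player's mixing probability is pinned down by making the *other* player indifferent.
Bob indifferent between Hawk and Dove: p·0 + (1−p)·(-3) = p·(-2) + (1−p)·5 ⟹ (-3) + 3p = 5 + (-7)p ⟹ p = 4/5.
Alice indifferent between Hawk and Dove: q·(-4) + (1−q)·4 = q·(-3) + (1−q)·(-1) ⟹ 4 + (-8)q = (-1) + (-2)q ⟹ q = 5/6.

p = 4/5, q = 5/6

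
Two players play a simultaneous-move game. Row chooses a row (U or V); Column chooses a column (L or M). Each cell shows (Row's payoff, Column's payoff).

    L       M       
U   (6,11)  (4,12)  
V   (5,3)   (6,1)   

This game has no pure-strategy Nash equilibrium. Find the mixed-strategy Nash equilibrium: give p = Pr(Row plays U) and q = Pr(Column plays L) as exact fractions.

Each player's mixing probability is pinned down by making the *other* player indifferent.
Column indifferent between L and M: p·11 + (1−p)·3 = p·12 + (1−p)·1 ⟹ 3 + 8p = 1 + 11p ⟹ p = 2/3.
Row indifferent between U and V: q·6 + (1−q)·4 = q·5 + (1−q)·6 ⟹ 4 + 2q = 6 + (-1)q ⟹ q = 2/3.

p = 2/3, q = 2/3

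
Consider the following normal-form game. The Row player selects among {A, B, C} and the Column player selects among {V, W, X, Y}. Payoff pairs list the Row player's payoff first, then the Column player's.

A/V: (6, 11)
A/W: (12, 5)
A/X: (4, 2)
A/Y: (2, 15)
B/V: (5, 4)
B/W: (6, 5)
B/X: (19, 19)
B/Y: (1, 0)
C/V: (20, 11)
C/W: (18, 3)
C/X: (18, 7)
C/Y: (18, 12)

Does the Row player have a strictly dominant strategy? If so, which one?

None

A strategy is strictly dominant if it gives the Row player a strictly higher payoff than every other strategy, against every choice by the opponent.
A is not dominant: against V, C gives 20 > 6.
B is not dominant: against V, A gives 6 > 5.
C is not dominant: against X, B gives 19 > 18.
No single strategy is best against every opponent action.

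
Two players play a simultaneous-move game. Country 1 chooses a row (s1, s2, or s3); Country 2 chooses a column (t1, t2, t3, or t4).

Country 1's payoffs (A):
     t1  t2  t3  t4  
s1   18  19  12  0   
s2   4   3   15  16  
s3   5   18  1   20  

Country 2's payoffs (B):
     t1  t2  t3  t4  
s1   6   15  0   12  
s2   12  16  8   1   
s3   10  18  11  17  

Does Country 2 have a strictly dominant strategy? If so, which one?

t2

A strategy is strictly dominant if it gives Country 2 a strictly higher payoff than every other strategy, against every choice by the opponent.
t2 strictly dominates: vs s1: 15 > each of {6, 0, 12}; vs s2: 16 > each of {12, 8, 1}; vs s3: 18 > each of {10, 11, 17}.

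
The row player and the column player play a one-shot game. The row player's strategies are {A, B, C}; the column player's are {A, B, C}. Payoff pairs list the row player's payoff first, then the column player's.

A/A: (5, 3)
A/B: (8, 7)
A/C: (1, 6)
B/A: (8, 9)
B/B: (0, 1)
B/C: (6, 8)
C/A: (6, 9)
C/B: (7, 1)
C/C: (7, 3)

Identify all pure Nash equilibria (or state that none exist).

(A, B) and (B, A)

Check mutual best responses: a cell is a NE iff neither player can gain by unilaterally deviating.
The row player's best responses — vs A: B (payoff 8); vs B: A (payoff 8); vs C: C (payoff 7).
The column player's best responses — vs A: B (payoff 7); vs B: A (payoff 9); vs C: A (payoff 9).
Mutual best responses occur at (A, B) and (B, A); at each, neither player gains by switching.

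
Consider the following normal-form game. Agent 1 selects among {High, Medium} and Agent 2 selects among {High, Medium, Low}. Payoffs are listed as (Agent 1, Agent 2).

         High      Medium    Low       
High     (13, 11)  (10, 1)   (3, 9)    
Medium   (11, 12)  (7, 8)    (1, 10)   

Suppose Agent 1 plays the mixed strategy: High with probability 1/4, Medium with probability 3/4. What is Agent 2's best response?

High

Agent 2's best reply maximizes expected payoff against the mix.
High: (1/4)·11 + (3/4)·12 = 47/4
Medium: (1/4)·1 + (3/4)·8 = 25/4
Low: (1/4)·9 + (3/4)·10 = 39/4
Highest expected payoff is 47/4, from High.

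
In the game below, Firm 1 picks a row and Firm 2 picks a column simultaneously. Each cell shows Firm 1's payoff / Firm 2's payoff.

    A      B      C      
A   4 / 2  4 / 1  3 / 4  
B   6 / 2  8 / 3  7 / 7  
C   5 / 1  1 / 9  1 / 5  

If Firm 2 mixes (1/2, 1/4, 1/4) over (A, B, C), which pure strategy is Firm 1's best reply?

B

Compute Firm 1's expected payoff from each pure strategy against the given mix.
A: (1/2)·4 + (1/4)·4 + (1/4)·3 = 15/4
B: (1/2)·6 + (1/4)·8 + (1/4)·7 = 27/4
C: (1/2)·5 + (1/4)·1 + (1/4)·1 = 3
Highest expected payoff is 27/4, from B.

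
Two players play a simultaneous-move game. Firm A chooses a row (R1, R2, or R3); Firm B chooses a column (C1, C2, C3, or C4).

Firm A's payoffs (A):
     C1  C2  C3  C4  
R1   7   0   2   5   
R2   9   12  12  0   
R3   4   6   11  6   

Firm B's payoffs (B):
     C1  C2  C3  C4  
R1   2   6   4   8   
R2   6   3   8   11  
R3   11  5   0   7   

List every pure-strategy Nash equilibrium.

A profile is a Nash equilibrium when each player is best-responding to the other.
Firm A's best responses — vs C1: R2 (payoff 9); vs C2: R2 (payoff 12); vs C3: R2 (payoff 12); vs C4: R3 (payoff 6).
Firm B's best responses — vs R1: C4 (payoff 8); vs R2: C4 (payoff 11); vs R3: C1 (payoff 11).
No cell has both players best-responding. For instance, Firm A's best reply to C2 is R2, but against R2 Firm B prefers C4 over C2.

There is no pure-strategy Nash equilibrium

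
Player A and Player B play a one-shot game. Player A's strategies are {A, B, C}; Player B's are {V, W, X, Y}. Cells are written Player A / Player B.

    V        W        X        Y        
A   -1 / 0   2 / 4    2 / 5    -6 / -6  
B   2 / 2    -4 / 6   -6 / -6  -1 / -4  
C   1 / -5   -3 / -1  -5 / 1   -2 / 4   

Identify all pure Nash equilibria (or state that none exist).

A profile is a Nash equilibrium when each player is best-responding to the other.
Player A's best responses — vs V: B (payoff 2); vs W: A (payoff 2); vs X: A (payoff 2); vs Y: B (payoff -1).
Player B's best responses — vs A: X (payoff 5); vs B: W (payoff 6); vs C: Y (payoff 4).
The only mutual best response is (A, X); neither player gains by switching there.

(A, X)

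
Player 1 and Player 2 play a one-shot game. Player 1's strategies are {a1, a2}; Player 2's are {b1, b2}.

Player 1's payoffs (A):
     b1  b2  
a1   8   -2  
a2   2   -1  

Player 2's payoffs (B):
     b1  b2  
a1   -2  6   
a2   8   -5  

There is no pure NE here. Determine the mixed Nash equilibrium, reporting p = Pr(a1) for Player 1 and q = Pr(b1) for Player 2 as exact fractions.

Each player's mixing probability is pinned down by making the *other* player indifferent.
Player 2 indifferent between b1 and b2: p·(-2) + (1−p)·8 = p·6 + (1−p)·(-5) ⟹ 8 + (-10)p = (-5) + 11p ⟹ p = 13/21.
Player 1 indifferent between a1 and a2: q·8 + (1−q)·(-2) = q·2 + (1−q)·(-1) ⟹ (-2) + 10q = (-1) + 3q ⟹ q = 1/7.

p = 13/21, q = 1/7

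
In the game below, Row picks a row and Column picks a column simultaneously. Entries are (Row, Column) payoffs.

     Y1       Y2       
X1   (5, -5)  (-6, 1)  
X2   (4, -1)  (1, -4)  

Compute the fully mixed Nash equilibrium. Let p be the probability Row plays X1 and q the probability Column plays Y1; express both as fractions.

In a mixed NE each player is indifferent between their pure strategies, so the opponent's mix sets the indifference.
Column indifferent between Y1 and Y2: p·(-5) + (1−p)·(-1) = p·1 + (1−p)·(-4) ⟹ (-1) + (-4)p = (-4) + 5p ⟹ p = 1/3.
Row indifferent between X1 and X2: q·5 + (1−q)·(-6) = q·4 + (1−q)·1 ⟹ (-6) + 11q = 1 + 3q ⟹ q = 7/8.

p = 1/3, q = 7/8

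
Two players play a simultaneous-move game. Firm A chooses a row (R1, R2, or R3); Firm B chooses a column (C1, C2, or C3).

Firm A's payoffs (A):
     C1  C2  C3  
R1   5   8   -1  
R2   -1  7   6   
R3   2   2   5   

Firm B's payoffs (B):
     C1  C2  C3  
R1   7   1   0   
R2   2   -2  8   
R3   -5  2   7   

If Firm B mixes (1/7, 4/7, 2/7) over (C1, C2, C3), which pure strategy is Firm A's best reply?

Firm A's best reply maximizes expected payoff against the mix.
R1: (1/7)·5 + (4/7)·8 + (2/7)·(-1) = 5
R2: (1/7)·(-1) + (4/7)·7 + (2/7)·6 = 39/7
R3: (1/7)·2 + (4/7)·2 + (2/7)·5 = 20/7
Highest expected payoff is 39/7, from R2.

R2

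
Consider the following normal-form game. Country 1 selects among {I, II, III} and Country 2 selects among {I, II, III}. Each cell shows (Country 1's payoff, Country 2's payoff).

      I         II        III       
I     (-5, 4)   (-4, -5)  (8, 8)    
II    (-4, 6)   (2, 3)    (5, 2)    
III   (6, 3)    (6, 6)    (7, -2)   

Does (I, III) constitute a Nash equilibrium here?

Holding Country 2 at III: Country 1 gets 8 from I, versus 5 from II, 7 from III. No profitable deviation for Country 1.
Holding Country 1 at I: Country 2 gets 8 from III, versus 4 from I, -5 from II. No profitable deviation for Country 2 either.

Yes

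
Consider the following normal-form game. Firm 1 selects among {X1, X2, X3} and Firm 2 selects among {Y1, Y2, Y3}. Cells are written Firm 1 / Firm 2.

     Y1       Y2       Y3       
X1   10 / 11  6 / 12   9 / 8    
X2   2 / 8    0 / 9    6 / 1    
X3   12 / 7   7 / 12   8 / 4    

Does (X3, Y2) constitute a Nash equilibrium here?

Holding Firm 2 at Y2: Firm 1 gets 7 from X3, versus 6 from X1, 0 from X2. No profitable deviation for Firm 1.
Holding Firm 1 at X3: Firm 2 gets 12 from Y2, versus 7 from Y1, 4 from Y3. No profitable deviation for Firm 2 either.

Yes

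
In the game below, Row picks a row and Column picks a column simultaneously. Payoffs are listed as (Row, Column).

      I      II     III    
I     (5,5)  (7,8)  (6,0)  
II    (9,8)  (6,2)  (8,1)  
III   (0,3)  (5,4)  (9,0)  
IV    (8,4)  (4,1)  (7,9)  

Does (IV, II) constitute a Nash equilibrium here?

No

Holding Column at II: Row gets 4 from IV but could get 7 by switching to I. Row has a profitable deviation.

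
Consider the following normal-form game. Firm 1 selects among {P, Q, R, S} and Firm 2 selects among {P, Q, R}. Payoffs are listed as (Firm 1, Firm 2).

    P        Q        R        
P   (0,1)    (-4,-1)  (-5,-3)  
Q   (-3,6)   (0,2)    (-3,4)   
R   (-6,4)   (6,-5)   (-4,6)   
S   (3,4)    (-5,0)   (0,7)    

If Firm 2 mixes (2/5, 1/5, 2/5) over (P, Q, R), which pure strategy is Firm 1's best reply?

S

Firm 1's best reply maximizes expected payoff against the mix.
P: (2/5)·0 + (1/5)·(-4) + (2/5)·(-5) = -14/5
Q: (2/5)·(-3) + (1/5)·0 + (2/5)·(-3) = -12/5
R: (2/5)·(-6) + (1/5)·6 + (2/5)·(-4) = -14/5
S: (2/5)·3 + (1/5)·(-5) + (2/5)·0 = 1/5
Highest expected payoff is 1/5, from S.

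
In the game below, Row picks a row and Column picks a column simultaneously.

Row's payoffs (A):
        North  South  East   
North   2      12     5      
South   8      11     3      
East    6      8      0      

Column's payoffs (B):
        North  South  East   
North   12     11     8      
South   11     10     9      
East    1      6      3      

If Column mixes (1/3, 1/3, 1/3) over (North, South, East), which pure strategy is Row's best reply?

South

Row's best reply maximizes expected payoff against the mix.
North: (1/3)·2 + (1/3)·12 + (1/3)·5 = 19/3
South: (1/3)·8 + (1/3)·11 + (1/3)·3 = 22/3
East: (1/3)·6 + (1/3)·8 + (1/3)·0 = 14/3
Highest expected payoff is 22/3, from South.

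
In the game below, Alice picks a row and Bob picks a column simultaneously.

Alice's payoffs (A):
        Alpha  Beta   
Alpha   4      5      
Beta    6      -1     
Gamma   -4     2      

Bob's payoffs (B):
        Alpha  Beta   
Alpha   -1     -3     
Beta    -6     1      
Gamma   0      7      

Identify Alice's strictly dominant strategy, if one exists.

Check whether one of Alice's strategies beats all alternatives regardless of what the opponent does.
Alpha is not dominant: against Alpha, Beta gives 6 > 4.
Beta is not dominant: against Beta, Alpha gives 5 > -1.
Gamma is not dominant: against Alpha, Alpha gives 4 > -4.
No single strategy is best against every opponent action.

None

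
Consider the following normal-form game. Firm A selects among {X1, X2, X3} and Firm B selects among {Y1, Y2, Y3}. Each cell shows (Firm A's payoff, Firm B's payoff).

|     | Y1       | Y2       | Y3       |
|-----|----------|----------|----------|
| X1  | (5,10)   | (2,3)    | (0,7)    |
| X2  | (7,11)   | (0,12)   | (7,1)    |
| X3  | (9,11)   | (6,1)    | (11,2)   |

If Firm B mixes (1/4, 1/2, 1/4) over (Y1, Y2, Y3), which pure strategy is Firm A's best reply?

Compute Firm A's expected payoff from each pure strategy against the given mix.
X1: (1/4)·5 + (1/2)·2 + (1/4)·0 = 9/4
X2: (1/4)·7 + (1/2)·0 + (1/4)·7 = 7/2
X3: (1/4)·9 + (1/2)·6 + (1/4)·11 = 8
Highest expected payoff is 8, from X3.

X3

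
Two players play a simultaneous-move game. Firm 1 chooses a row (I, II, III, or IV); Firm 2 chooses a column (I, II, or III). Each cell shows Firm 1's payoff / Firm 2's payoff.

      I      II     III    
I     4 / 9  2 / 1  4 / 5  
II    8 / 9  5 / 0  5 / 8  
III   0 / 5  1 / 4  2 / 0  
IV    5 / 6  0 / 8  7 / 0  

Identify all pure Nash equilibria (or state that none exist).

Check mutual best responses: a cell is a NE iff neither player can gain by unilaterally deviating.
Firm 1's best responses — vs I: II (payoff 8); vs II: II (payoff 5); vs III: IV (payoff 7).
Firm 2's best responses — vs I: I (payoff 9); vs II: I (payoff 9); vs III: I (payoff 5); vs IV: II (payoff 8).
The only mutual best response is (II, I); neither player gains by switching there.

(II, I)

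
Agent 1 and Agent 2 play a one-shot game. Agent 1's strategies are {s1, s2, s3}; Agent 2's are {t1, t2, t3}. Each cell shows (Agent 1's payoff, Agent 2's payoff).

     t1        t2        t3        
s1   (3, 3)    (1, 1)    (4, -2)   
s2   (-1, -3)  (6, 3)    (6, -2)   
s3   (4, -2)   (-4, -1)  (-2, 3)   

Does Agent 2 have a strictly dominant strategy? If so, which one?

Check whether one of Agent 2's strategies beats all alternatives regardless of what the opponent does.
t1 is not dominant: against s2, t2 gives 3 > -3.
t2 is not dominant: against s1, t1 gives 3 > 1.
t3 is not dominant: against s1, t1 gives 3 > -2.
No single strategy is best against every opponent action.

No strictly dominant strategy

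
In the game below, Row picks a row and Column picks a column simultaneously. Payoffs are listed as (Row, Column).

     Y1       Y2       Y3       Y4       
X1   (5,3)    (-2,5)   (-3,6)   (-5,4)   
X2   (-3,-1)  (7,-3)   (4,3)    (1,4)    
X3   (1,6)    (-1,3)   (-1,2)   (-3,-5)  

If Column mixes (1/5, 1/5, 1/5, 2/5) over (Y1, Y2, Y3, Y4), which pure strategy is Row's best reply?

X2

Row's best reply maximizes expected payoff against the mix.
X1: (1/5)·5 + (1/5)·(-2) + (1/5)·(-3) + (2/5)·(-5) = -2
X2: (1/5)·(-3) + (1/5)·7 + (1/5)·4 + (2/5)·1 = 2
X3: (1/5)·1 + (1/5)·(-1) + (1/5)·(-1) + (2/5)·(-3) = -7/5
Highest expected payoff is 2, from X2.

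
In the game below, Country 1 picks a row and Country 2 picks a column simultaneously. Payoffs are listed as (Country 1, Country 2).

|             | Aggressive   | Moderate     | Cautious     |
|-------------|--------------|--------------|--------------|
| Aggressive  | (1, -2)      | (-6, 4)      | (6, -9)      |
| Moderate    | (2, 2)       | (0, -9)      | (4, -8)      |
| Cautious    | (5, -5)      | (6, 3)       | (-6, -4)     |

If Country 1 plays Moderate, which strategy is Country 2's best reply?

Aggressive

With Country 1 fixed at Moderate, Country 2's payoffs are: Aggressive → 2, Moderate → -9, Cautious → -8.
The maximum is 2, achieved by Aggressive.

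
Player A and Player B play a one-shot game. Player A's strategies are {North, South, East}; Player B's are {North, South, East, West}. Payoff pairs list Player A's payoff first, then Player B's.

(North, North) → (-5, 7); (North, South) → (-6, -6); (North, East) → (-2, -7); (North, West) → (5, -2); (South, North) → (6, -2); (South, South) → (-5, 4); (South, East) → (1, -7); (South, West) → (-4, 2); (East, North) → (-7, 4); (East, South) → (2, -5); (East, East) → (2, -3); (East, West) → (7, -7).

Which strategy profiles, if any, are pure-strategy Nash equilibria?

There is no pure-strategy Nash equilibrium

Check mutual best responses: a cell is a NE iff neither player can gain by unilaterally deviating.
Player A's best responses — vs North: South (payoff 6); vs South: East (payoff 2); vs East: East (payoff 2); vs West: East (payoff 7).
Player B's best responses — vs North: North (payoff 7); vs South: South (payoff 4); vs East: North (payoff 4).
No cell has both players best-responding. For instance, Player A's best reply to South is East, but against East Player B prefers North over South.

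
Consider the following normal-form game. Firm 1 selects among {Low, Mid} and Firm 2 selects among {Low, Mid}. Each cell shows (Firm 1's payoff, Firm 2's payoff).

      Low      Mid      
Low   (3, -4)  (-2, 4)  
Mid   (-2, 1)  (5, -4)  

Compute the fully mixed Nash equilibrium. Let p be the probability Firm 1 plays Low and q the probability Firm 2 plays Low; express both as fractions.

Each player's mixing probability is pinned down by making the *other* player indifferent.
Firm 2 indifferent between Low and Mid: p·(-4) + (1−p)·1 = p·4 + (1−p)·(-4) ⟹ 1 + (-5)p = (-4) + 8p ⟹ p = 5/13.
Firm 1 indifferent between Low and Mid: q·3 + (1−q)·(-2) = q·(-2) + (1−q)·5 ⟹ (-2) + 5q = 5 + (-7)q ⟹ q = 7/12.

p = 5/13, q = 7/12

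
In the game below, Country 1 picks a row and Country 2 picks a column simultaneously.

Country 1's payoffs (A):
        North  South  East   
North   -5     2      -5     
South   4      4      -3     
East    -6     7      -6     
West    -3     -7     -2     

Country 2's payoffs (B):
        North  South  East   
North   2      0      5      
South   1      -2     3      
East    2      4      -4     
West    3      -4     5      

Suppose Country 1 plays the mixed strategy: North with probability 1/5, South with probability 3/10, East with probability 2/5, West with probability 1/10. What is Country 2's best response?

Compute Country 2's expected payoff from each pure strategy against the given mix.
North: (1/5)·2 + (3/10)·1 + (2/5)·2 + (1/10)·3 = 9/5
South: (1/5)·0 + (3/10)·(-2) + (2/5)·4 + (1/10)·(-4) = 3/5
East: (1/5)·5 + (3/10)·3 + (2/5)·(-4) + (1/10)·5 = 4/5
Highest expected payoff is 9/5, from North.

North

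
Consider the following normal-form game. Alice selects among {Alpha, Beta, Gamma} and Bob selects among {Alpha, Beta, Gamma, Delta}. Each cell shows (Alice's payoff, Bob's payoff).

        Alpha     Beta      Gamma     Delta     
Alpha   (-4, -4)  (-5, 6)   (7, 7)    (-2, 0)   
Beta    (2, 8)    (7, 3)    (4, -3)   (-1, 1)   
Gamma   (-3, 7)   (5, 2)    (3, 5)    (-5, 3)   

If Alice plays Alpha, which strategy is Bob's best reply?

Gamma

With Alice fixed at Alpha, Bob's payoffs are: Alpha → -4, Beta → 6, Gamma → 7, Delta → 0.
The maximum is 7, achieved by Gamma.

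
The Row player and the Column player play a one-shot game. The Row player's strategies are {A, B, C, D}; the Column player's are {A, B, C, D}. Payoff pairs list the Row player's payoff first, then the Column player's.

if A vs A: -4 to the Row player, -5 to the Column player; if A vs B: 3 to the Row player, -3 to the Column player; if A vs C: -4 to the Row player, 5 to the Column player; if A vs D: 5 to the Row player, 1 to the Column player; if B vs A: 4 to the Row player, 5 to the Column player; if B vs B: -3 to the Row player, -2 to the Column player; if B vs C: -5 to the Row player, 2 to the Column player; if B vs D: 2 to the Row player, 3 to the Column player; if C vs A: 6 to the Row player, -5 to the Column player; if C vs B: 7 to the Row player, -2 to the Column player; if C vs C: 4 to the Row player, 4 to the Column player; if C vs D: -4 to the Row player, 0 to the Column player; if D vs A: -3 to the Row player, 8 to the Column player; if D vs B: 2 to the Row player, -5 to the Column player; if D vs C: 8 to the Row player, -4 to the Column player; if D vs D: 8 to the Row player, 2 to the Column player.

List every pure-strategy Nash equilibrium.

Find each player's best response to every opponent strategy; NE are the intersections.
The Row player's best responses — vs A: C (payoff 6); vs B: C (payoff 7); vs C: D (payoff 8); vs D: D (payoff 8).
The Column player's best responses — vs A: C (payoff 5); vs B: A (payoff 5); vs C: C (payoff 4); vs D: A (payoff 8).
No cell has both players best-responding. For instance, the Row player's best reply to B is C, but against C the Column player prefers C over B.

None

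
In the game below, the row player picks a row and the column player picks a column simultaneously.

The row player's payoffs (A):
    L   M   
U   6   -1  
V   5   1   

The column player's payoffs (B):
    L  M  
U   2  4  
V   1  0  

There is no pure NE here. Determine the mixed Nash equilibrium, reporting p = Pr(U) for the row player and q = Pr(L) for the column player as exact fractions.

p = 1/3, q = 2/3

In a mixed NE each player is indifferent between their pure strategies, so the opponent's mix sets the indifference.
The column player indifferent between L and M: p·2 + (1−p)·1 = p·4 + (1−p)·0 ⟹ 1 + 1p = 0 + 4p ⟹ p = 1/3.
The row player indifferent between U and V: q·6 + (1−q)·(-1) = q·5 + (1−q)·1 ⟹ (-1) + 7q = 1 + 4q ⟹ q = 2/3.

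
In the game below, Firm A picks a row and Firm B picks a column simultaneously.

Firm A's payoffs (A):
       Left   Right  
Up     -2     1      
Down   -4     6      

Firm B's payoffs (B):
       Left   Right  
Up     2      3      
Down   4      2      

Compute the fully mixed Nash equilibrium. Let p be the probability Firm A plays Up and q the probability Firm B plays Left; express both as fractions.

p = 2/3, q = 5/7

In a mixed NE each player is indifferent between their pure strategies, so the opponent's mix sets the indifference.
Firm B indifferent between Left and Right: p·2 + (1−p)·4 = p·3 + (1−p)·2 ⟹ 4 + (-2)p = 2 + 1p ⟹ p = 2/3.
Firm A indifferent between Up and Down: q·(-2) + (1−q)·1 = q·(-4) + (1−q)·6 ⟹ 1 + (-3)q = 6 + (-10)q ⟹ q = 5/7.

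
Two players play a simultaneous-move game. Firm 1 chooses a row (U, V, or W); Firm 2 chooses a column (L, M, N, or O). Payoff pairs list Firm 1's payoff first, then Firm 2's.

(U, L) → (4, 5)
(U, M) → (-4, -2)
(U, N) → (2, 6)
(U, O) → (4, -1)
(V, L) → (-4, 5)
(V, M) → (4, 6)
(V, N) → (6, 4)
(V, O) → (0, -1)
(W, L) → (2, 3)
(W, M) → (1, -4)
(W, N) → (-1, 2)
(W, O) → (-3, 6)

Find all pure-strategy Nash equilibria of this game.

(V, M)

Find each player's best response to every opponent strategy; NE are the intersections.
Firm 1's best responses — vs L: U (payoff 4); vs M: V (payoff 4); vs N: V (payoff 6); vs O: U (payoff 4).
Firm 2's best responses — vs U: N (payoff 6); vs V: M (payoff 6); vs W: O (payoff 6).
The only mutual best response is (V, M); neither player gains by switching there.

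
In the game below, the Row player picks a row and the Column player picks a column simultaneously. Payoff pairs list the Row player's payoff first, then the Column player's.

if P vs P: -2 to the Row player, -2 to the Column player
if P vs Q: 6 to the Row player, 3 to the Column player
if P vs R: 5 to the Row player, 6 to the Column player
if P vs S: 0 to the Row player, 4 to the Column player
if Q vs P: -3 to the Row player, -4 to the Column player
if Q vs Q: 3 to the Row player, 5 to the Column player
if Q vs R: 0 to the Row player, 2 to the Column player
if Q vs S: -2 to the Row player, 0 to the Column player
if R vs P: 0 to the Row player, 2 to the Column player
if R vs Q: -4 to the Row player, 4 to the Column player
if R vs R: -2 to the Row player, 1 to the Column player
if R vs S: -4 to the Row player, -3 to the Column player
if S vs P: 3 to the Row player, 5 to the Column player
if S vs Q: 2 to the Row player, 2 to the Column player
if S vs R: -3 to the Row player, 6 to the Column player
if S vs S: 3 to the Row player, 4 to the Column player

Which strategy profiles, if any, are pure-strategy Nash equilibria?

(P, R)

Find each player's best response to every opponent strategy; NE are the intersections.
The Row player's best responses — vs P: S (payoff 3); vs Q: P (payoff 6); vs R: P (payoff 5); vs S: S (payoff 3).
The Column player's best responses — vs P: R (payoff 6); vs Q: Q (payoff 5); vs R: Q (payoff 4); vs S: R (payoff 6).
The only mutual best response is (P, R); neither player gains by switching there.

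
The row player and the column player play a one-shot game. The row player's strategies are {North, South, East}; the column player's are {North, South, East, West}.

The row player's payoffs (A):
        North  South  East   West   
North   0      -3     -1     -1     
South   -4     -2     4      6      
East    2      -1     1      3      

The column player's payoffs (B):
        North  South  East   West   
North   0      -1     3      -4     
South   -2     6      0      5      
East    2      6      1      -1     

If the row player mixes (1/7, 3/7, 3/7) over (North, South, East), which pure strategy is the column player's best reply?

South

Compute the column player's expected payoff from each pure strategy against the given mix.
North: (1/7)·0 + (3/7)·(-2) + (3/7)·2 = 0
South: (1/7)·(-1) + (3/7)·6 + (3/7)·6 = 5
East: (1/7)·3 + (3/7)·0 + (3/7)·1 = 6/7
West: (1/7)·(-4) + (3/7)·5 + (3/7)·(-1) = 8/7
Highest expected payoff is 5, from South.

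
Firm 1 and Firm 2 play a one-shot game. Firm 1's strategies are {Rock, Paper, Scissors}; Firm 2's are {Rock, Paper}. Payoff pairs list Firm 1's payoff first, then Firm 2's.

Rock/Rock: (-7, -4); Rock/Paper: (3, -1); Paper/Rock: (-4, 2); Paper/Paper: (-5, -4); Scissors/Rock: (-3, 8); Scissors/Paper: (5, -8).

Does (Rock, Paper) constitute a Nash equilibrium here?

Holding Firm 2 at Paper: Firm 1 gets 3 from Rock but could get 5 by switching to Scissors. Firm 1 has a profitable deviation.

No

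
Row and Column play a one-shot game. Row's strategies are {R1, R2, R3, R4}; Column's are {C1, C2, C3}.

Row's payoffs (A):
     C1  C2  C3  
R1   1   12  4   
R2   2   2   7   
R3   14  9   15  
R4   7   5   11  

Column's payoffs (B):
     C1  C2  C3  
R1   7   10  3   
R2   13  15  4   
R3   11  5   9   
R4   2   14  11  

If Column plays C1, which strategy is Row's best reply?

R3

With Column fixed at C1, Row's payoffs are: R1 → 1, R2 → 2, R3 → 14, R4 → 7.
The maximum is 14, achieved by R3.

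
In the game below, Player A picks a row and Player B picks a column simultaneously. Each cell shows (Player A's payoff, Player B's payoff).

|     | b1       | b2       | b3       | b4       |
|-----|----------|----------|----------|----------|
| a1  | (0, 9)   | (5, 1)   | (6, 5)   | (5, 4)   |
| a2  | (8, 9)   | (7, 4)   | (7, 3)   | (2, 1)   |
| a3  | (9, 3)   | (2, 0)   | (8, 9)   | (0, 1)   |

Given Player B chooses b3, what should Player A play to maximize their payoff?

a3

With Player B fixed at b3, Player A's payoffs are: a1 → 6, a2 → 7, a3 → 8.
The maximum is 8, achieved by a3.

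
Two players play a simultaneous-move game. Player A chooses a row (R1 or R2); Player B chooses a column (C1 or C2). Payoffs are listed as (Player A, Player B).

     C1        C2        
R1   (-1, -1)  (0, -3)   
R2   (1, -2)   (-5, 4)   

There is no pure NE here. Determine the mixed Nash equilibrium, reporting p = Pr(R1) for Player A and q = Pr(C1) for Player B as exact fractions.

p = 3/4, q = 5/7

Each player's mixing probability is pinned down by making the *other* player indifferent.
Player B indifferent between C1 and C2: p·(-1) + (1−p)·(-2) = p·(-3) + (1−p)·4 ⟹ (-2) + 1p = 4 + (-7)p ⟹ p = 3/4.
Player A indifferent between R1 and R2: q·(-1) + (1−q)·0 = q·1 + (1−q)·(-5) ⟹ 0 + (-1)q = (-5) + 6q ⟹ q = 5/7.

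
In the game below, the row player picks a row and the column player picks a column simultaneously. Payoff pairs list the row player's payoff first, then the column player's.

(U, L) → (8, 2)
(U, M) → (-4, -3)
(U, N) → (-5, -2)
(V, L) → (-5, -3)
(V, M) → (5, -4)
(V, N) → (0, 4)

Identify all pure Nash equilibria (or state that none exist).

Check mutual best responses: a cell is a NE iff neither player can gain by unilaterally deviating.
The row player's best responses — vs L: U (payoff 8); vs M: V (payoff 5); vs N: V (payoff 0).
The column player's best responses — vs U: L (payoff 2); vs V: N (payoff 4).
Mutual best responses occur at (U, L) and (V, N); at each, neither player gains by switching.

(U, L) and (V, N)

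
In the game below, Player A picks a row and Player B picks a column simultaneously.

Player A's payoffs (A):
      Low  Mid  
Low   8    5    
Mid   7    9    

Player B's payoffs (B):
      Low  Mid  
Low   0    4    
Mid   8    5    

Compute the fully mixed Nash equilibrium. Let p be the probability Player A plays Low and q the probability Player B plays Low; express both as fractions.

p = 3/7, q = 4/5

Each player's mixing probability is pinned down by making the *other* player indifferent.
Player B indifferent between Low and Mid: p·0 + (1−p)·8 = p·4 + (1−p)·5 ⟹ 8 + (-8)p = 5 + (-1)p ⟹ p = 3/7.
Player A indifferent between Low and Mid: q·8 + (1−q)·5 = q·7 + (1−q)·9 ⟹ 5 + 3q = 9 + (-2)q ⟹ q = 4/5.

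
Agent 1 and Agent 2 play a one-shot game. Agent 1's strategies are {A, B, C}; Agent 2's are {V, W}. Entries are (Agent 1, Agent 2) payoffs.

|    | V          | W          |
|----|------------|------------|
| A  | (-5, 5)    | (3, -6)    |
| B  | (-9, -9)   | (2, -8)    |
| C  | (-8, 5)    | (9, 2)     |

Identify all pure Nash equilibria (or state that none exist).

(A, V)

A profile is a Nash equilibrium when each player is best-responding to the other.
Agent 1's best responses — vs V: A (payoff -5); vs W: C (payoff 9).
Agent 2's best responses — vs A: V (payoff 5); vs B: W (payoff -8); vs C: V (payoff 5).
The only mutual best response is (A, V); neither player gains by switching there.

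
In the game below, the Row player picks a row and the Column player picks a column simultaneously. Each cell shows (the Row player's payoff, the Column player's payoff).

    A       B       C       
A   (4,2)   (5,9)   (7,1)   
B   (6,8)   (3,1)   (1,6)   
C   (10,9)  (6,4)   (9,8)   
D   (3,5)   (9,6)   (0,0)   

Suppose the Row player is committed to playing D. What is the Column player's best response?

With the Row player fixed at D, the Column player's payoffs are: A → 5, B → 6, C → 0.
The maximum is 6, achieved by B.

B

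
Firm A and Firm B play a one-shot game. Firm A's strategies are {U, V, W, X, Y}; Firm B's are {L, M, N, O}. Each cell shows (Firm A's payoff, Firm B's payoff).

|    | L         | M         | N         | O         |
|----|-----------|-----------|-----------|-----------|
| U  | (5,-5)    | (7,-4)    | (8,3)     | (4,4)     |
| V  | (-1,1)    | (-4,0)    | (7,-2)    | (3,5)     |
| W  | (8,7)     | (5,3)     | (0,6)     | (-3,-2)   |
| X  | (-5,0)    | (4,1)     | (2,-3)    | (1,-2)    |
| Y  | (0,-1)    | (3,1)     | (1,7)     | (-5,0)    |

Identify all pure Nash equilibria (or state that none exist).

(U, O) and (W, L)

Find each player's best response to every opponent strategy; NE are the intersections.
Firm A's best responses — vs L: W (payoff 8); vs M: U (payoff 7); vs N: U (payoff 8); vs O: U (payoff 4).
Firm B's best responses — vs U: O (payoff 4); vs V: O (payoff 5); vs W: L (payoff 7); vs X: M (payoff 1); vs Y: N (payoff 7).
Mutual best responses occur at (U, O) and (W, L); at each, neither player gains by switching.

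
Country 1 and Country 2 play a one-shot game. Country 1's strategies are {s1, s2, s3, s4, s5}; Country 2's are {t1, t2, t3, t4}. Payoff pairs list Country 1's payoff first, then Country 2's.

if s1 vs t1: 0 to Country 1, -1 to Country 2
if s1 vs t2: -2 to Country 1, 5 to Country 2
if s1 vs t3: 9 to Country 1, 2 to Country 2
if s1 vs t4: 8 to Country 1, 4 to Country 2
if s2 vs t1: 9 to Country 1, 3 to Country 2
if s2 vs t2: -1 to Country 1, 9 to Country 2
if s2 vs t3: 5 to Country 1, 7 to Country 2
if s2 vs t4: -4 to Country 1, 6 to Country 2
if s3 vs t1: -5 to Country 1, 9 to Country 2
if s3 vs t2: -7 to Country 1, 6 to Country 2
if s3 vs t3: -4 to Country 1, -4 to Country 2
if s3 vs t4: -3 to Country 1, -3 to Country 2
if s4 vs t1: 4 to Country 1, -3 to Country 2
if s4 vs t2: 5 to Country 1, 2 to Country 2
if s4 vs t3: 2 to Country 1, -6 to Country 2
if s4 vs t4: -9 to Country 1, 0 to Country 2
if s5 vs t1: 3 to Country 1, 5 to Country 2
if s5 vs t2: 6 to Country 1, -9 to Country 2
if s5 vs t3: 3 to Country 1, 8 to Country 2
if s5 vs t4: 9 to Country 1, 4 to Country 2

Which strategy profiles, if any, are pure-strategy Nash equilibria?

Find each player's best response to every opponent strategy; NE are the intersections.
Country 1's best responses — vs t1: s2 (payoff 9); vs t2: s5 (payoff 6); vs t3: s1 (payoff 9); vs t4: s5 (payoff 9).
Country 2's best responses — vs s1: t2 (payoff 5); vs s2: t2 (payoff 9); vs s3: t1 (payoff 9); vs s4: t2 (payoff 2); vs s5: t3 (payoff 8).
No cell has both players best-responding. For instance, Country 1's best reply to t4 is s5, but against s5 Country 2 prefers t3 over t4.

There is no pure-strategy Nash equilibrium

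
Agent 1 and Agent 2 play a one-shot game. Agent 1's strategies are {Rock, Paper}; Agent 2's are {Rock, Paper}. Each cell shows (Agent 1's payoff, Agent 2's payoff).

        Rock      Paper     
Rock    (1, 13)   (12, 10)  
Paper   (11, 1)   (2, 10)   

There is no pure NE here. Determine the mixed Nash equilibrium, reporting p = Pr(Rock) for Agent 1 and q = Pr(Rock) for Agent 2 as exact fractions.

p = 3/4, q = 1/2

Each player's mixing probability is pinned down by making the *other* player indifferent.
Agent 2 indifferent between Rock and Paper: p·13 + (1−p)·1 = p·10 + (1−p)·10 ⟹ 1 + 12p = 10 + 0p ⟹ p = 3/4.
Agent 1 indifferent between Rock and Paper: q·1 + (1−q)·12 = q·11 + (1−q)·2 ⟹ 12 + (-11)q = 2 + 9q ⟹ q = 1/2.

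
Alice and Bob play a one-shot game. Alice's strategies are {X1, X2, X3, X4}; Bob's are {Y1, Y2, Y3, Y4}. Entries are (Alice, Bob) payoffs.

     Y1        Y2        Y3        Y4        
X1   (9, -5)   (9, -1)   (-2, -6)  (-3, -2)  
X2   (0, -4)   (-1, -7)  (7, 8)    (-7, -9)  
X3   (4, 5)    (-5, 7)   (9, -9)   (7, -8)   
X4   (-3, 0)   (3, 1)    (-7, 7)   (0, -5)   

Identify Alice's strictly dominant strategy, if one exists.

None

A strategy is strictly dominant if it gives Alice a strictly higher payoff than every other strategy, against every choice by the opponent.
X1 is not dominant: against Y3, X2 gives 7 > -2.
X2 is not dominant: against Y1, X1 gives 9 > 0.
X3 is not dominant: against Y1, X1 gives 9 > 4.
X4 is not dominant: against Y1, X1 gives 9 > -3.
No single strategy is best against every opponent action.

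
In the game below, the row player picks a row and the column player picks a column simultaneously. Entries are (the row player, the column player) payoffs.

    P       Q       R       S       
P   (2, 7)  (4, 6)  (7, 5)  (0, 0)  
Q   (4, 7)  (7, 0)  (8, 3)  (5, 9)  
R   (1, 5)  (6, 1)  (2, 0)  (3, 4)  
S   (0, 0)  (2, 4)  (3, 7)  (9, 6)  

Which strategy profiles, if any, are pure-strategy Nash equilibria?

A profile is a Nash equilibrium when each player is best-responding to the other.
The row player's best responses — vs P: Q (payoff 4); vs Q: Q (payoff 7); vs R: Q (payoff 8); vs S: S (payoff 9).
The column player's best responses — vs P: P (payoff 7); vs Q: S (payoff 9); vs R: P (payoff 5); vs S: R (payoff 7).
No cell has both players best-responding. For instance, the row player's best reply to S is S, but against S the column player prefers R over S.

There is no pure-strategy Nash equilibrium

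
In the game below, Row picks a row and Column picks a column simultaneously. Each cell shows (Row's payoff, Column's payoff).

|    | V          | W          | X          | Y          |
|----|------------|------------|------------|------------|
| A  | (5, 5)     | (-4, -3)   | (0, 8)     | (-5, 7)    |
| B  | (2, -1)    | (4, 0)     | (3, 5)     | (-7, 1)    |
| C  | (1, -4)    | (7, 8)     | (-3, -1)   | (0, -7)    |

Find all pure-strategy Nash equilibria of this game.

(B, X) and (C, W)

Check mutual best responses: a cell is a NE iff neither player can gain by unilaterally deviating.
Row's best responses — vs V: A (payoff 5); vs W: C (payoff 7); vs X: B (payoff 3); vs Y: C (payoff 0).
Column's best responses — vs A: X (payoff 8); vs B: X (payoff 5); vs C: W (payoff 8).
Mutual best responses occur at (B, X) and (C, W); at each, neither player gains by switching.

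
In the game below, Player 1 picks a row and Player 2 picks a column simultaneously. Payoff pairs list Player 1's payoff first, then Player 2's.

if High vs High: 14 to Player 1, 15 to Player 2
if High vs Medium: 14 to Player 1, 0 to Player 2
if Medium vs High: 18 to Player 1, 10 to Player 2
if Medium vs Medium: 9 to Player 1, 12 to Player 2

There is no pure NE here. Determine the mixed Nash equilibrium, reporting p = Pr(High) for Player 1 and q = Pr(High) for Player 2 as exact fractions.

In a mixed NE each player is indifferent between their pure strategies, so the opponent's mix sets the indifference.
Player 2 indifferent between High and Medium: p·15 + (1−p)·10 = p·0 + (1−p)·12 ⟹ 10 + 5p = 12 + (-12)p ⟹ p = 2/17.
Player 1 indifferent between High and Medium: q·14 + (1−q)·14 = q·18 + (1−q)·9 ⟹ 14 + 0q = 9 + 9q ⟹ q = 5/9.

p = 2/17, q = 5/9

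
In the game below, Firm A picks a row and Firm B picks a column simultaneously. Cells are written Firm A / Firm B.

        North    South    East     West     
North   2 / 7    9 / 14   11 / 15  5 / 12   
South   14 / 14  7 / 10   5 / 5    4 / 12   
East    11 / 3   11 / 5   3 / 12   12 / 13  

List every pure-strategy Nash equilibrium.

A profile is a Nash equilibrium when each player is best-responding to the other.
Firm A's best responses — vs North: South (payoff 14); vs South: East (payoff 11); vs East: North (payoff 11); vs West: East (payoff 12).
Firm B's best responses — vs North: East (payoff 15); vs South: North (payoff 14); vs East: West (payoff 13).
Mutual best responses occur at (North, East), (South, North), and (East, West); at each, neither player gains by switching.

(North, East), (South, North), and (East, West)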